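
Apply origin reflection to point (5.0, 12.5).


Reflection over origin: (x,y) -> (-x,-y)
(5, 12.5) -> (-5, -12.5)

(-5, -12.5)


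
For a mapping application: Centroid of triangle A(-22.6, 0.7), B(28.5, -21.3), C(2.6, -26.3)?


Centroid = ((x_A+x_B+x_C)/3, (y_A+y_B+y_C)/3)
= (((-22.6)+28.5+2.6)/3, (0.7+(-21.3)+(-26.3))/3)
= (2.8333, -15.6333)

(2.8333, -15.6333)


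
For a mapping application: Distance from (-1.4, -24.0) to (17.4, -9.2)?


dx=18.8, dy=14.8
d^2 = 18.8^2 + 14.8^2 = 572.48
d = sqrt(572.48) = 23.9266

23.9266


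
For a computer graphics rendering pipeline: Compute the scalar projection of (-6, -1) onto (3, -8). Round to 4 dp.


u.v = -10, |v| = sqrt(73) = 8.544
Scalar projection = u.v / |v| = -10 / sqrt(73) = -1.1704

-1.1704


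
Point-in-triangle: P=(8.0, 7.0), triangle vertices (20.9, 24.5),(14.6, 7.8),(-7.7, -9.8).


Cross products: AB x AP = -105.18, BC x BP = -98.32, CA x CP = -58.03
All same sign? yes

Yes, inside


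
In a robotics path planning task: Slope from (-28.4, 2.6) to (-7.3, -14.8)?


slope = (y2-y1)/(x2-x1) = ((-14.8)-2.6)/((-7.3)-(-28.4)) = (-17.4)/21.1 = -0.8246

-0.8246


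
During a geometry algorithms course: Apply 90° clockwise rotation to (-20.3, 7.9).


90° CW: (x,y) -> (y, -x)
(-20.3,7.9) -> (7.9, 20.3)

(7.9, 20.3)


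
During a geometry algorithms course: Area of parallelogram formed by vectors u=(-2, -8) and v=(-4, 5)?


|u x v| = |(-2)*5 - (-8)*(-4)|
= |(-10) - 32| = 42

42


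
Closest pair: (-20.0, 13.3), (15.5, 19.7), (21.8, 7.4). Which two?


d(P0,P1) = 36.0723, d(P0,P2) = 42.2143, d(P1,P2) = 13.8196
Closest: P1 and P2

Closest pair: (15.5, 19.7) and (21.8, 7.4), distance = 13.8196


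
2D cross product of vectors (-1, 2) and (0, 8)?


u x v = u_x*v_y - u_y*v_x = (-1)*8 - 2*0
= (-8) - 0 = -8

-8


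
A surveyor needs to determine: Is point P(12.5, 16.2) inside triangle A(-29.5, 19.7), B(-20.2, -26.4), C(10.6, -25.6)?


Cross products: AB x AP = 1903.65, BC x BP = 1285.92, CA x CP = -1762.25
All same sign? no

No, outside


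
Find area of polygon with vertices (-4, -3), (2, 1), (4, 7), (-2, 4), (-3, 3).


Shoelace sum: ((-4)*1 - 2*(-3)) + (2*7 - 4*1) + (4*4 - (-2)*7) + ((-2)*3 - (-3)*4) + ((-3)*(-3) - (-4)*3)
= 69
Area = |69|/2 = 34.5

34.5


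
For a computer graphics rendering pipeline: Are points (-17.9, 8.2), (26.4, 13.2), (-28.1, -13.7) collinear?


Cross product: (26.4-(-17.9))*((-13.7)-8.2) - (13.2-8.2)*((-28.1)-(-17.9))
= -919.17

No, not collinear


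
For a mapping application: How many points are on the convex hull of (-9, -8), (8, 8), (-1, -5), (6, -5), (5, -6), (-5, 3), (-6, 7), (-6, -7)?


Convex hull vertices (CCW): (-9, -8), (5, -6), (6, -5), (8, 8), (-6, 7)
Count = 5

5


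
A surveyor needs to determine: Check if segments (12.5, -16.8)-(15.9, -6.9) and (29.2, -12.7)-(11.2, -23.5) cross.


Cross products: d1=-106.56, d2=-248.04, d3=-151.39, d4=-9.91
d1*d2 < 0 and d3*d4 < 0? no

No, they don't intersect


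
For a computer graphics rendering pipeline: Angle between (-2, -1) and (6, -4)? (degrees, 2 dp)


u.v = -8, |u| = sqrt(5) = 2.2361, |v| = sqrt(52) = 7.2111
cos(theta) = u.v/(|u||v|) = -8/sqrt(260) = -0.496139
theta = acos(-0.496139) = 119.74 degrees

119.74 degrees


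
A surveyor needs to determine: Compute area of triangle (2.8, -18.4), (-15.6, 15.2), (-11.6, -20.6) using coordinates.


Area = |x_A(y_B-y_C) + x_B(y_C-y_A) + x_C(y_A-y_B)|/2
= |100.24 + 34.32 + 389.76|/2
= 524.32/2 = 262.16

262.16


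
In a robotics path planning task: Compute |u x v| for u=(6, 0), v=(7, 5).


|u x v| = |6*5 - 0*7|
= |30 - 0| = 30

30


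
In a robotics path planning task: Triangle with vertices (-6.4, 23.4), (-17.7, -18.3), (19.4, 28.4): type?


Side lengths squared: AB^2=1866.58, BC^2=3557.3, CA^2=690.64
Sorted: [690.64, 1866.58, 3557.3]
By sides: Scalene, By angles: Obtuse

Scalene, Obtuse


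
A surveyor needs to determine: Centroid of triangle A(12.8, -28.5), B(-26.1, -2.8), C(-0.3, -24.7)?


Centroid = ((x_A+x_B+x_C)/3, (y_A+y_B+y_C)/3)
= ((12.8+(-26.1)+(-0.3))/3, ((-28.5)+(-2.8)+(-24.7))/3)
= (-4.5333, -18.6667)

(-4.5333, -18.6667)


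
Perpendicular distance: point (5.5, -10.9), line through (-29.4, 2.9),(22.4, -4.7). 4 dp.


|cross product| = 449.6
|line direction| = sqrt(2741) = 52.3546
Distance = 449.6/sqrt(2741) = 8.5876

8.5876


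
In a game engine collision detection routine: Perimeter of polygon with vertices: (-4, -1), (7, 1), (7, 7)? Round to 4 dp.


Sides: (-4, -1)->(7, 1): sqrt(125) = 11.18034, (7, 1)->(7, 7): sqrt(36) = 6, (7, 7)->(-4, -1): sqrt(185) = 13.601471
Sum = 30.781811
Perimeter = 30.7818

30.7818


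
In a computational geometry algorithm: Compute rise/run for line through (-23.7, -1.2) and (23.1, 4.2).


slope = (y2-y1)/(x2-x1) = (4.2-(-1.2))/(23.1-(-23.7)) = 5.4/46.8 = 0.1154

0.1154


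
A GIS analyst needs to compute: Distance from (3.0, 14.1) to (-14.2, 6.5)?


dx=-17.2, dy=-7.6
d^2 = (-17.2)^2 + (-7.6)^2 = 353.6
d = sqrt(353.6) = 18.8043

18.8043


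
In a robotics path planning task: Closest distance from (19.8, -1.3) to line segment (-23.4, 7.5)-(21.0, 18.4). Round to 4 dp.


Project P onto AB: t = 0.8718 (clamped to [0,1])
Closest point on segment: (15.3069, 17.0024)
Distance: 18.8458

18.8458


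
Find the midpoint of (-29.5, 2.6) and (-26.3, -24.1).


M = (((-29.5)+(-26.3))/2, (2.6+(-24.1))/2)
= (-27.9, -10.75)

(-27.9, -10.75)


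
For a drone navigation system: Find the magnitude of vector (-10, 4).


|u| = sqrt((-10)^2 + 4^2) = sqrt(116) = 10.7703

10.7703


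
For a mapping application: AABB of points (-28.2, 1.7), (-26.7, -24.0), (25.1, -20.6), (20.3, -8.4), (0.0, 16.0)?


x range: [-28.2, 25.1]
y range: [-24, 16]
Bounding box: (-28.2,-24) to (25.1,16)

(-28.2,-24) to (25.1,16)


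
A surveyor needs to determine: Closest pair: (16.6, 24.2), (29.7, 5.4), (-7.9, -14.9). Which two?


d(P0,P1) = 22.914, d(P0,P2) = 46.1417, d(P1,P2) = 42.73
Closest: P0 and P1

Closest pair: (16.6, 24.2) and (29.7, 5.4), distance = 22.914


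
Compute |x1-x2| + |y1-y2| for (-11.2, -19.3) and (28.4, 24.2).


|(-11.2)-28.4| + |(-19.3)-24.2| = 39.6 + 43.5 = 83.1

83.1


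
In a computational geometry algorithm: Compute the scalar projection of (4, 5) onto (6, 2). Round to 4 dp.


u.v = 34, |v| = sqrt(40) = 6.3246
Scalar projection = u.v / |v| = 34 / sqrt(40) = 5.3759

5.3759


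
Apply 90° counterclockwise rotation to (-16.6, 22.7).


90° CCW: (x,y) -> (-y, x)
(-16.6,22.7) -> (-22.7, -16.6)

(-22.7, -16.6)


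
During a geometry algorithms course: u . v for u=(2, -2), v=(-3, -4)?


u . v = u_x*v_x + u_y*v_y = 2*(-3) + (-2)*(-4)
= (-6) + 8 = 2

2


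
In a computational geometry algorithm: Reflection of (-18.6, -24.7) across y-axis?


Reflection over y-axis: (x,y) -> (-x,y)
(-18.6, -24.7) -> (18.6, -24.7)

(18.6, -24.7)


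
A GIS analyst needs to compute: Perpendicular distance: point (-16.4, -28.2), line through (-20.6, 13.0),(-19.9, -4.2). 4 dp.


|cross product| = 43.4
|line direction| = sqrt(296.33) = 17.2142
Distance = 43.4/sqrt(296.33) = 2.5212

2.5212


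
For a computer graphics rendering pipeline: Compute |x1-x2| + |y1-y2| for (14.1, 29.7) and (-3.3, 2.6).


|14.1-(-3.3)| + |29.7-2.6| = 17.4 + 27.1 = 44.5

44.5


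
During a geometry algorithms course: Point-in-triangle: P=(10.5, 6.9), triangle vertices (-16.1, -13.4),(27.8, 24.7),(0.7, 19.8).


Cross products: AB x AP = -122.29, BC x BP = 397.61, CA x CP = 542.08
All same sign? no

No, outside


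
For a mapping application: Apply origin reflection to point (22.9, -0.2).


Reflection over origin: (x,y) -> (-x,-y)
(22.9, -0.2) -> (-22.9, 0.2)

(-22.9, 0.2)


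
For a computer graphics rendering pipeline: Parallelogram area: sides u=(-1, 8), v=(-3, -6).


|u x v| = |(-1)*(-6) - 8*(-3)|
= |6 - (-24)| = 30

30


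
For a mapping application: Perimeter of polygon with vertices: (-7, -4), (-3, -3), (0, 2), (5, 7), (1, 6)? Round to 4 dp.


Sides: (-7, -4)->(-3, -3): sqrt(17) = 4.123106, (-3, -3)->(0, 2): sqrt(34) = 5.830952, (0, 2)->(5, 7): sqrt(50) = 7.071068, (5, 7)->(1, 6): sqrt(17) = 4.123106, (1, 6)->(-7, -4): sqrt(164) = 12.806248
Sum = 33.95448
Perimeter = 33.9545

33.9545


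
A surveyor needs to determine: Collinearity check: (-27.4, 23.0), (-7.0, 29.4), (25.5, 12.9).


Cross product: ((-7)-(-27.4))*(12.9-23) - (29.4-23)*(25.5-(-27.4))
= -544.6

No, not collinear


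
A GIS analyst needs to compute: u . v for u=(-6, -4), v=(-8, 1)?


u . v = u_x*v_x + u_y*v_y = (-6)*(-8) + (-4)*1
= 48 + (-4) = 44

44


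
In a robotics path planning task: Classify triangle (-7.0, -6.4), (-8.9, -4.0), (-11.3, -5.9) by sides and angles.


Side lengths squared: AB^2=9.37, BC^2=9.37, CA^2=18.74
Sorted: [9.37, 9.37, 18.74]
By sides: Isosceles, By angles: Right

Isosceles, Right


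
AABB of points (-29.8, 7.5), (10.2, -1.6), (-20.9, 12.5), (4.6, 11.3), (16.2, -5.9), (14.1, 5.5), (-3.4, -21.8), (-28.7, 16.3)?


x range: [-29.8, 16.2]
y range: [-21.8, 16.3]
Bounding box: (-29.8,-21.8) to (16.2,16.3)

(-29.8,-21.8) to (16.2,16.3)


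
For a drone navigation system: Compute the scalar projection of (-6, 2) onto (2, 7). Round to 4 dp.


u.v = 2, |v| = sqrt(53) = 7.2801
Scalar projection = u.v / |v| = 2 / sqrt(53) = 0.2747

0.2747


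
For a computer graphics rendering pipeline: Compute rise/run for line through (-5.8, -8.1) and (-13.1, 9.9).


slope = (y2-y1)/(x2-x1) = (9.9-(-8.1))/((-13.1)-(-5.8)) = 18/(-7.3) = -2.4658

-2.4658


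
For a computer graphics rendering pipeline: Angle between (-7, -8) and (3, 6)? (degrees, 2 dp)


u.v = -69, |u| = sqrt(113) = 10.6301, |v| = sqrt(45) = 6.7082
cos(theta) = u.v/(|u||v|) = -69/sqrt(5085) = -0.967617
theta = acos(-0.967617) = 165.38 degrees

165.38 degrees


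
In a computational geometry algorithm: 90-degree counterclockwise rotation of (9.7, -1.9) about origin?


90° CCW: (x,y) -> (-y, x)
(9.7,-1.9) -> (1.9, 9.7)

(1.9, 9.7)


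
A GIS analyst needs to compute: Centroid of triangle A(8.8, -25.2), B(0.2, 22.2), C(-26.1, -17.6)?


Centroid = ((x_A+x_B+x_C)/3, (y_A+y_B+y_C)/3)
= ((8.8+0.2+(-26.1))/3, ((-25.2)+22.2+(-17.6))/3)
= (-5.7, -6.8667)

(-5.7, -6.8667)


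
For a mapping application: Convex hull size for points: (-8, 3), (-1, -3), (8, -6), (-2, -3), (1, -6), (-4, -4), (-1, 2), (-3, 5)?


Convex hull vertices (CCW): (-8, 3), (-4, -4), (1, -6), (8, -6), (-3, 5)
Count = 5

5


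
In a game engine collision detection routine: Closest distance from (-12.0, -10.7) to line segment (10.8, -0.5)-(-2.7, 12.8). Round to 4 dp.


Project P onto AB: t = 0.4793 (clamped to [0,1])
Closest point on segment: (4.3293, 5.8748)
Distance: 23.2674

23.2674


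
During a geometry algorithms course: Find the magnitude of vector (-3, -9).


|u| = sqrt((-3)^2 + (-9)^2) = sqrt(90) = 9.4868

9.4868


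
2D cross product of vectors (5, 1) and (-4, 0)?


u x v = u_x*v_y - u_y*v_x = 5*0 - 1*(-4)
= 0 - (-4) = 4

4


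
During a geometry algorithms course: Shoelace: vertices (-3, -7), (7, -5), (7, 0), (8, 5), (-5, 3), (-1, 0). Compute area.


Shoelace sum: ((-3)*(-5) - 7*(-7)) + (7*0 - 7*(-5)) + (7*5 - 8*0) + (8*3 - (-5)*5) + ((-5)*0 - (-1)*3) + ((-1)*(-7) - (-3)*0)
= 193
Area = |193|/2 = 96.5

96.5


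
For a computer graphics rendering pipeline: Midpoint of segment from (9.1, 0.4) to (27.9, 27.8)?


M = ((9.1+27.9)/2, (0.4+27.8)/2)
= (18.5, 14.1)

(18.5, 14.1)


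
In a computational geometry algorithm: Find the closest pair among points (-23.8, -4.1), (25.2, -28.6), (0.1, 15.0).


d(P0,P1) = 54.7837, d(P0,P2) = 30.5944, d(P1,P2) = 50.3087
Closest: P0 and P2

Closest pair: (-23.8, -4.1) and (0.1, 15.0), distance = 30.5944


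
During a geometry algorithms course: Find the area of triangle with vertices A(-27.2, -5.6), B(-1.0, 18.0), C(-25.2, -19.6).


Area = |x_A(y_B-y_C) + x_B(y_C-y_A) + x_C(y_A-y_B)|/2
= |(-1022.72) + 14 + 594.72|/2
= 414/2 = 207

207


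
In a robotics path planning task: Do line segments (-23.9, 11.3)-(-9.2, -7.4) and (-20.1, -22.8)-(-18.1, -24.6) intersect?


Cross products: d1=61.36, d2=50.42, d3=-430.21, d4=-419.27
d1*d2 < 0 and d3*d4 < 0? no

No, they don't intersect


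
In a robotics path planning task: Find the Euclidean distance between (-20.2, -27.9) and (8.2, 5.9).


dx=28.4, dy=33.8
d^2 = 28.4^2 + 33.8^2 = 1949
d = sqrt(1949) = 44.1475

44.1475


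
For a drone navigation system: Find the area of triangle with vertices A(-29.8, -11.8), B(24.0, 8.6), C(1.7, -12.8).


Area = |x_A(y_B-y_C) + x_B(y_C-y_A) + x_C(y_A-y_B)|/2
= |(-637.72) + (-24) + (-34.68)|/2
= 696.4/2 = 348.2

348.2


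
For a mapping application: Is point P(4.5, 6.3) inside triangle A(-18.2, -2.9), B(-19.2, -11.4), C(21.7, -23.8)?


Cross products: AB x AP = 183.75, BC x BP = 1017.81, CA x CP = -841.51
All same sign? no

No, outside


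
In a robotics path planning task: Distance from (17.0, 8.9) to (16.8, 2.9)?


dx=-0.2, dy=-6
d^2 = (-0.2)^2 + (-6)^2 = 36.04
d = sqrt(36.04) = 6.0033

6.0033


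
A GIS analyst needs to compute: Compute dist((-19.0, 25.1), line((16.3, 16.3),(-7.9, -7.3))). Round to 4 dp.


|cross product| = 1046.04
|line direction| = sqrt(1142.6) = 33.8024
Distance = 1046.04/sqrt(1142.6) = 30.9458

30.9458


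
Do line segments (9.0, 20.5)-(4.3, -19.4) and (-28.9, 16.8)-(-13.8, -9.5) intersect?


Cross products: d1=1052.64, d2=326.54, d3=-1494.82, d4=-768.72
d1*d2 < 0 and d3*d4 < 0? no

No, they don't intersect


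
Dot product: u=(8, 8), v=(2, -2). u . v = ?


u . v = u_x*v_x + u_y*v_y = 8*2 + 8*(-2)
= 16 + (-16) = 0

0


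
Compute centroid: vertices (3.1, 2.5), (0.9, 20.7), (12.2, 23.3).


Centroid = ((x_A+x_B+x_C)/3, (y_A+y_B+y_C)/3)
= ((3.1+0.9+12.2)/3, (2.5+20.7+23.3)/3)
= (5.4, 15.5)

(5.4, 15.5)


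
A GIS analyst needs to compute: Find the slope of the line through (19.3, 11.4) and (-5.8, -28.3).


slope = (y2-y1)/(x2-x1) = ((-28.3)-11.4)/((-5.8)-19.3) = (-39.7)/(-25.1) = 1.5817

1.5817


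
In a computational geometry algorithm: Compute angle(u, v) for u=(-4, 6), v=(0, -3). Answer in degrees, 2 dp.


u.v = -18, |u| = sqrt(52) = 7.2111, |v| = sqrt(9) = 3
cos(theta) = u.v/(|u||v|) = -18/sqrt(468) = -0.83205
theta = acos(-0.83205) = 146.31 degrees

146.31 degrees


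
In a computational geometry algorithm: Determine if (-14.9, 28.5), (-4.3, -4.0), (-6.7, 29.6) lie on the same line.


Cross product: ((-4.3)-(-14.9))*(29.6-28.5) - ((-4)-28.5)*((-6.7)-(-14.9))
= 278.16

No, not collinear


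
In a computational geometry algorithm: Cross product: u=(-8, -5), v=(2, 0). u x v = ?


u x v = u_x*v_y - u_y*v_x = (-8)*0 - (-5)*2
= 0 - (-10) = 10

10


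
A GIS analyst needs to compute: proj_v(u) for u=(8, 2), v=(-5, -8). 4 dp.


u.v = -56, |v| = sqrt(89) = 9.434
Scalar projection = u.v / |v| = -56 / sqrt(89) = -5.936

-5.936


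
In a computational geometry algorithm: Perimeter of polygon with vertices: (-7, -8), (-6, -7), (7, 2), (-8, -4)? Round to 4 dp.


Sides: (-7, -8)->(-6, -7): sqrt(2) = 1.414214, (-6, -7)->(7, 2): sqrt(250) = 15.811388, (7, 2)->(-8, -4): sqrt(261) = 16.155494, (-8, -4)->(-7, -8): sqrt(17) = 4.123106
Sum = 37.504202
Perimeter = 37.5042

37.5042


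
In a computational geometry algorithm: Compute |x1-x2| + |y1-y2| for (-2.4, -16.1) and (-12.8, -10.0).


|(-2.4)-(-12.8)| + |(-16.1)-(-10)| = 10.4 + 6.1 = 16.5

16.5


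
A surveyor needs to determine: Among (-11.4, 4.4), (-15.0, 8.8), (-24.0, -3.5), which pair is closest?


d(P0,P1) = 5.6851, d(P0,P2) = 14.8718, d(P1,P2) = 15.2411
Closest: P0 and P1

Closest pair: (-11.4, 4.4) and (-15.0, 8.8), distance = 5.6851


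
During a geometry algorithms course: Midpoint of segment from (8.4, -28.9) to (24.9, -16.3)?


M = ((8.4+24.9)/2, ((-28.9)+(-16.3))/2)
= (16.65, -22.6)

(16.65, -22.6)


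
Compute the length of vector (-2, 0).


|u| = sqrt((-2)^2 + 0^2) = sqrt(4) = 2

2


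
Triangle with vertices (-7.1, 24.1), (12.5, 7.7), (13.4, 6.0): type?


Side lengths squared: AB^2=653.12, BC^2=3.7, CA^2=747.86
Sorted: [3.7, 653.12, 747.86]
By sides: Scalene, By angles: Obtuse

Scalene, Obtuse


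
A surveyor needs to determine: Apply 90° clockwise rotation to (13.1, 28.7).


90° CW: (x,y) -> (y, -x)
(13.1,28.7) -> (28.7, -13.1)

(28.7, -13.1)


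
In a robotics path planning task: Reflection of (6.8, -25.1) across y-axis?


Reflection over y-axis: (x,y) -> (-x,y)
(6.8, -25.1) -> (-6.8, -25.1)

(-6.8, -25.1)


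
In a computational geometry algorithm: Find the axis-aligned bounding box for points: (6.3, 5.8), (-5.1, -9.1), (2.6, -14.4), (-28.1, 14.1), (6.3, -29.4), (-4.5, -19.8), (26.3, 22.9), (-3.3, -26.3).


x range: [-28.1, 26.3]
y range: [-29.4, 22.9]
Bounding box: (-28.1,-29.4) to (26.3,22.9)

(-28.1,-29.4) to (26.3,22.9)


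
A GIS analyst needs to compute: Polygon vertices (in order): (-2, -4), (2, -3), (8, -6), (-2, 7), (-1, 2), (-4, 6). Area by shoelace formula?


Shoelace sum: ((-2)*(-3) - 2*(-4)) + (2*(-6) - 8*(-3)) + (8*7 - (-2)*(-6)) + ((-2)*2 - (-1)*7) + ((-1)*6 - (-4)*2) + ((-4)*(-4) - (-2)*6)
= 103
Area = |103|/2 = 51.5

51.5


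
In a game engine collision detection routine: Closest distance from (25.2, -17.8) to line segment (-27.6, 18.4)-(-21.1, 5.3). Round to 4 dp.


Project P onto AB: t = 1 (clamped to [0,1])
Closest point on segment: (-21.1, 5.3)
Distance: 51.7426

51.7426


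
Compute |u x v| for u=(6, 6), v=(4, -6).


|u x v| = |6*(-6) - 6*4|
= |(-36) - 24| = 60

60


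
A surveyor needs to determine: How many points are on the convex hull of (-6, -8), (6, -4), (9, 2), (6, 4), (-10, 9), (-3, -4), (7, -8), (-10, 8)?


Convex hull vertices (CCW): (-10, 8), (-6, -8), (7, -8), (9, 2), (6, 4), (-10, 9)
Count = 6

6


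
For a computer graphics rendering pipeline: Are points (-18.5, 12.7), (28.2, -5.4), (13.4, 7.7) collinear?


Cross product: (28.2-(-18.5))*(7.7-12.7) - ((-5.4)-12.7)*(13.4-(-18.5))
= 343.89

No, not collinear


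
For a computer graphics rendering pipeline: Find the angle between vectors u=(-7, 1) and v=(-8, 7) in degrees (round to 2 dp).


u.v = 63, |u| = sqrt(50) = 7.0711, |v| = sqrt(113) = 10.6301
cos(theta) = u.v/(|u||v|) = 63/sqrt(5650) = 0.83814
theta = acos(0.83814) = 33.06 degrees

33.06 degrees


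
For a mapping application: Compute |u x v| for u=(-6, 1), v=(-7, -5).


|u x v| = |(-6)*(-5) - 1*(-7)|
= |30 - (-7)| = 37

37


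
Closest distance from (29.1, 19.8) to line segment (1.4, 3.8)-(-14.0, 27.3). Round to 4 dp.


Project P onto AB: t = 0 (clamped to [0,1])
Closest point on segment: (1.4, 3.8)
Distance: 31.9889

31.9889


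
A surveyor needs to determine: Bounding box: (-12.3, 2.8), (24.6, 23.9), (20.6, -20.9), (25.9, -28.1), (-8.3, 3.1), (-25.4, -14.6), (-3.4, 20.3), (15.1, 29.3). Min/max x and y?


x range: [-25.4, 25.9]
y range: [-28.1, 29.3]
Bounding box: (-25.4,-28.1) to (25.9,29.3)

(-25.4,-28.1) to (25.9,29.3)


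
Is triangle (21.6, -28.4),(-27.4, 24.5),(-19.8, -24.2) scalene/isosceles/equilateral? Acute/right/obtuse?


Side lengths squared: AB^2=5199.41, BC^2=2429.45, CA^2=1731.6
Sorted: [1731.6, 2429.45, 5199.41]
By sides: Scalene, By angles: Obtuse

Scalene, Obtuse


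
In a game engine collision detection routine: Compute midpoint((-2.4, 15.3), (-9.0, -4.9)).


M = (((-2.4)+(-9))/2, (15.3+(-4.9))/2)
= (-5.7, 5.2)

(-5.7, 5.2)


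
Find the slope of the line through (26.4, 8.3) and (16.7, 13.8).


slope = (y2-y1)/(x2-x1) = (13.8-8.3)/(16.7-26.4) = 5.5/(-9.7) = -0.567

-0.567


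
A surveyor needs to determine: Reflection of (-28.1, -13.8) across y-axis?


Reflection over y-axis: (x,y) -> (-x,y)
(-28.1, -13.8) -> (28.1, -13.8)

(28.1, -13.8)


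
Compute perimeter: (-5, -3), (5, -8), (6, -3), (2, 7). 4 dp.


Sides: (-5, -3)->(5, -8): sqrt(125) = 11.18034, (5, -8)->(6, -3): sqrt(26) = 5.09902, (6, -3)->(2, 7): sqrt(116) = 10.77033, (2, 7)->(-5, -3): sqrt(149) = 12.206556
Sum = 39.256246
Perimeter = 39.2562

39.2562


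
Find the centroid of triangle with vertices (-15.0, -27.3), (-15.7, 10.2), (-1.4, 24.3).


Centroid = ((x_A+x_B+x_C)/3, (y_A+y_B+y_C)/3)
= (((-15)+(-15.7)+(-1.4))/3, ((-27.3)+10.2+24.3)/3)
= (-10.7, 2.4)

(-10.7, 2.4)


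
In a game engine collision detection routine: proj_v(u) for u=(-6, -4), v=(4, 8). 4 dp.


u.v = -56, |v| = sqrt(80) = 8.9443
Scalar projection = u.v / |v| = -56 / sqrt(80) = -6.261

-6.261


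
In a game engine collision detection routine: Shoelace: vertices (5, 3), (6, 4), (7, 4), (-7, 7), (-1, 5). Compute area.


Shoelace sum: (5*4 - 6*3) + (6*4 - 7*4) + (7*7 - (-7)*4) + ((-7)*5 - (-1)*7) + ((-1)*3 - 5*5)
= 19
Area = |19|/2 = 9.5

9.5


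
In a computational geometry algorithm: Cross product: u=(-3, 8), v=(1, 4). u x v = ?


u x v = u_x*v_y - u_y*v_x = (-3)*4 - 8*1
= (-12) - 8 = -20

-20


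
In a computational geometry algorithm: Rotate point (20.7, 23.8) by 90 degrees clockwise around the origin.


90° CW: (x,y) -> (y, -x)
(20.7,23.8) -> (23.8, -20.7)

(23.8, -20.7)


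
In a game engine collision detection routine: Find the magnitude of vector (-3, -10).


|u| = sqrt((-3)^2 + (-10)^2) = sqrt(109) = 10.4403

10.4403


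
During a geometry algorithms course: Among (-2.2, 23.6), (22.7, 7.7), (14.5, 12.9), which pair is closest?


d(P0,P1) = 29.5435, d(P0,P2) = 19.8338, d(P1,P2) = 9.7098
Closest: P1 and P2

Closest pair: (22.7, 7.7) and (14.5, 12.9), distance = 9.7098


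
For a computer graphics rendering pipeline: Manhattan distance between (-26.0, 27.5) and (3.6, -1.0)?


|(-26)-3.6| + |27.5-(-1)| = 29.6 + 28.5 = 58.1

58.1


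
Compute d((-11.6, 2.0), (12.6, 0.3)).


dx=24.2, dy=-1.7
d^2 = 24.2^2 + (-1.7)^2 = 588.53
d = sqrt(588.53) = 24.2596

24.2596


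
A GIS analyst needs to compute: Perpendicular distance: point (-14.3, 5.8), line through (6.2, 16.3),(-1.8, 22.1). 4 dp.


|cross product| = 202.9
|line direction| = sqrt(97.64) = 9.8813
Distance = 202.9/sqrt(97.64) = 20.5337

20.5337


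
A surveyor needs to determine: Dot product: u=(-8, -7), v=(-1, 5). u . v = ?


u . v = u_x*v_x + u_y*v_y = (-8)*(-1) + (-7)*5
= 8 + (-35) = -27

-27


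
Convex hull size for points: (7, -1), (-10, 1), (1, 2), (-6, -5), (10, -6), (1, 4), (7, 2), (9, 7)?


Convex hull vertices (CCW): (-10, 1), (-6, -5), (10, -6), (9, 7)
Count = 4

4


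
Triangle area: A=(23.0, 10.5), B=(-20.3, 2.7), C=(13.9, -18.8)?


Area = |x_A(y_B-y_C) + x_B(y_C-y_A) + x_C(y_A-y_B)|/2
= |494.5 + 594.79 + 108.42|/2
= 1197.71/2 = 598.855

598.855


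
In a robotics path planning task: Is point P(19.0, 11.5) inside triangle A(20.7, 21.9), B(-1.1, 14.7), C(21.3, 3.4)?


Cross products: AB x AP = 214.48, BC x BP = 155.45, CA x CP = 37.69
All same sign? yes

Yes, inside


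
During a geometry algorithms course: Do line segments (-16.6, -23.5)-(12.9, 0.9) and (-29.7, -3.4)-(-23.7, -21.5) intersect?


Cross products: d1=116.51, d2=796.86, d3=912.59, d4=232.24
d1*d2 < 0 and d3*d4 < 0? no

No, they don't intersect


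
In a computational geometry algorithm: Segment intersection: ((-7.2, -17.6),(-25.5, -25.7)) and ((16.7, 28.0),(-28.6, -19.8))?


Cross products: d1=923.26, d2=415.45, d3=-640.89, d4=-133.08
d1*d2 < 0 and d3*d4 < 0? no

No, they don't intersect


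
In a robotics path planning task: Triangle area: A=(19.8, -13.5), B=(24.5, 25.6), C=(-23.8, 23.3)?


Area = |x_A(y_B-y_C) + x_B(y_C-y_A) + x_C(y_A-y_B)|/2
= |45.54 + 901.6 + 930.58|/2
= 1877.72/2 = 938.86

938.86


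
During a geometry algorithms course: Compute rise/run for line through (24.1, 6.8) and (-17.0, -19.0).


slope = (y2-y1)/(x2-x1) = ((-19)-6.8)/((-17)-24.1) = (-25.8)/(-41.1) = 0.6277

0.6277


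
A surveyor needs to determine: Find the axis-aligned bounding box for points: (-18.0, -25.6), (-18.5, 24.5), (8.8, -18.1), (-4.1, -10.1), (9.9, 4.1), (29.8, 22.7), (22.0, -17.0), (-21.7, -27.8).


x range: [-21.7, 29.8]
y range: [-27.8, 24.5]
Bounding box: (-21.7,-27.8) to (29.8,24.5)

(-21.7,-27.8) to (29.8,24.5)


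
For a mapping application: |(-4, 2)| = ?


|u| = sqrt((-4)^2 + 2^2) = sqrt(20) = 4.4721

4.4721


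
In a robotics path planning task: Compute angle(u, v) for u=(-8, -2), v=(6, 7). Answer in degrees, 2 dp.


u.v = -62, |u| = sqrt(68) = 8.2462, |v| = sqrt(85) = 9.2195
cos(theta) = u.v/(|u||v|) = -62/sqrt(5780) = -0.815507
theta = acos(-0.815507) = 144.64 degrees

144.64 degrees


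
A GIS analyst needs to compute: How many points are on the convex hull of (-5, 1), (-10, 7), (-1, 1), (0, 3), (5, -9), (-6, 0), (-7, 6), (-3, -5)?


Convex hull vertices (CCW): (-10, 7), (-6, 0), (-3, -5), (5, -9), (0, 3), (-7, 6)
Count = 6

6


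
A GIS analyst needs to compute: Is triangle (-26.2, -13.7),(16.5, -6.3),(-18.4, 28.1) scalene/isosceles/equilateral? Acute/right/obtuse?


Side lengths squared: AB^2=1878.05, BC^2=2401.37, CA^2=1808.08
Sorted: [1808.08, 1878.05, 2401.37]
By sides: Scalene, By angles: Acute

Scalene, Acute


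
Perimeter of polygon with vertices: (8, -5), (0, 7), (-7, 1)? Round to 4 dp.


Sides: (8, -5)->(0, 7): sqrt(208) = 14.422205, (0, 7)->(-7, 1): sqrt(85) = 9.219544, (-7, 1)->(8, -5): sqrt(261) = 16.155494
Sum = 39.797243
Perimeter = 39.7972

39.7972


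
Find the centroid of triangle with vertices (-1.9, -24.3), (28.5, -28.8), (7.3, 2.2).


Centroid = ((x_A+x_B+x_C)/3, (y_A+y_B+y_C)/3)
= (((-1.9)+28.5+7.3)/3, ((-24.3)+(-28.8)+2.2)/3)
= (11.3, -16.9667)

(11.3, -16.9667)


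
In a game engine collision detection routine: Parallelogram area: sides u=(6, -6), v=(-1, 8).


|u x v| = |6*8 - (-6)*(-1)|
= |48 - 6| = 42

42


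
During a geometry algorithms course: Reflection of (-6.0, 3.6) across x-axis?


Reflection over x-axis: (x,y) -> (x,-y)
(-6, 3.6) -> (-6, -3.6)

(-6, -3.6)


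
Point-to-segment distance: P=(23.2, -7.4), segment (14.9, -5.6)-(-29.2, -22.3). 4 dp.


Project P onto AB: t = 0 (clamped to [0,1])
Closest point on segment: (14.9, -5.6)
Distance: 8.4929

8.4929


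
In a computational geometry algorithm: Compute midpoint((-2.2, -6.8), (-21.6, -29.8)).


M = (((-2.2)+(-21.6))/2, ((-6.8)+(-29.8))/2)
= (-11.9, -18.3)

(-11.9, -18.3)


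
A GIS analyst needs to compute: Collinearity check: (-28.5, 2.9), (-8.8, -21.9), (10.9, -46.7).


Cross product: ((-8.8)-(-28.5))*((-46.7)-2.9) - ((-21.9)-2.9)*(10.9-(-28.5))
= 0

Yes, collinear


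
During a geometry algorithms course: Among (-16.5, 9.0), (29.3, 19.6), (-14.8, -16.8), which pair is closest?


d(P0,P1) = 47.0106, d(P0,P2) = 25.8559, d(P1,P2) = 57.1819
Closest: P0 and P2

Closest pair: (-16.5, 9.0) and (-14.8, -16.8), distance = 25.8559


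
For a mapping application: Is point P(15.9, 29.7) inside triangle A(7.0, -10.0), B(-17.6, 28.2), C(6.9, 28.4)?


Cross products: AB x AP = -1316.6, BC x BP = 30.05, CA x CP = 345.73
All same sign? no

No, outside


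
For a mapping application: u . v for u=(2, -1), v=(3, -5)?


u . v = u_x*v_x + u_y*v_y = 2*3 + (-1)*(-5)
= 6 + 5 = 11

11


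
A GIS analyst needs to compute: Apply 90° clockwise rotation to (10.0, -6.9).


90° CW: (x,y) -> (y, -x)
(10,-6.9) -> (-6.9, -10)

(-6.9, -10)


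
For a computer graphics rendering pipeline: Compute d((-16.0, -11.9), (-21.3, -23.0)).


dx=-5.3, dy=-11.1
d^2 = (-5.3)^2 + (-11.1)^2 = 151.3
d = sqrt(151.3) = 12.3004

12.3004


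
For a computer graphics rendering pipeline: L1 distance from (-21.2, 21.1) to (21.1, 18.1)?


|(-21.2)-21.1| + |21.1-18.1| = 42.3 + 3 = 45.3

45.3


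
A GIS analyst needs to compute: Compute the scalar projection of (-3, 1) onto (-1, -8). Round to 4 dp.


u.v = -5, |v| = sqrt(65) = 8.0623
Scalar projection = u.v / |v| = -5 / sqrt(65) = -0.6202

-0.6202


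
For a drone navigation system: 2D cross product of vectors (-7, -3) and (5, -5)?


u x v = u_x*v_y - u_y*v_x = (-7)*(-5) - (-3)*5
= 35 - (-15) = 50

50


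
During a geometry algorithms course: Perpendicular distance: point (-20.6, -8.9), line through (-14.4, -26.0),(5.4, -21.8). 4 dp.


|cross product| = 364.62
|line direction| = sqrt(409.68) = 20.2406
Distance = 364.62/sqrt(409.68) = 18.0143

18.0143


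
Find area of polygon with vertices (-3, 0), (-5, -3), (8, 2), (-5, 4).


Shoelace sum: ((-3)*(-3) - (-5)*0) + ((-5)*2 - 8*(-3)) + (8*4 - (-5)*2) + ((-5)*0 - (-3)*4)
= 77
Area = |77|/2 = 38.5

38.5


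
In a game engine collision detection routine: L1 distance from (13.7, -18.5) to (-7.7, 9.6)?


|13.7-(-7.7)| + |(-18.5)-9.6| = 21.4 + 28.1 = 49.5

49.5


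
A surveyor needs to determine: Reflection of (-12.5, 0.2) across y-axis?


Reflection over y-axis: (x,y) -> (-x,y)
(-12.5, 0.2) -> (12.5, 0.2)

(12.5, 0.2)


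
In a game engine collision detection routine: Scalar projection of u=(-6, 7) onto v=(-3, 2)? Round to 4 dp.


u.v = 32, |v| = sqrt(13) = 3.6056
Scalar projection = u.v / |v| = 32 / sqrt(13) = 8.8752

8.8752


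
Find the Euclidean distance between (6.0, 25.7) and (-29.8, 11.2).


dx=-35.8, dy=-14.5
d^2 = (-35.8)^2 + (-14.5)^2 = 1491.89
d = sqrt(1491.89) = 38.625

38.625


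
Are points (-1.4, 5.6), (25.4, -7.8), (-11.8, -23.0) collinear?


Cross product: (25.4-(-1.4))*((-23)-5.6) - ((-7.8)-5.6)*((-11.8)-(-1.4))
= -905.84

No, not collinear


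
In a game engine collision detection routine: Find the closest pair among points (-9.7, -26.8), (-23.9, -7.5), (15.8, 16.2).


d(P0,P1) = 23.961, d(P0,P2) = 49.9925, d(P1,P2) = 46.2361
Closest: P0 and P1

Closest pair: (-9.7, -26.8) and (-23.9, -7.5), distance = 23.961


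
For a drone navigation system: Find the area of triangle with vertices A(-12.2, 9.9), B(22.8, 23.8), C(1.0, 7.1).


Area = |x_A(y_B-y_C) + x_B(y_C-y_A) + x_C(y_A-y_B)|/2
= |(-203.74) + (-63.84) + (-13.9)|/2
= 281.48/2 = 140.74

140.74


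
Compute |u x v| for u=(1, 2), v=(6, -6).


|u x v| = |1*(-6) - 2*6|
= |(-6) - 12| = 18

18


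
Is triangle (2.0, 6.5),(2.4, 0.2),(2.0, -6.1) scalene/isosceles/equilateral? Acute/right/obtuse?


Side lengths squared: AB^2=39.85, BC^2=39.85, CA^2=158.76
Sorted: [39.85, 39.85, 158.76]
By sides: Isosceles, By angles: Obtuse

Isosceles, Obtuse


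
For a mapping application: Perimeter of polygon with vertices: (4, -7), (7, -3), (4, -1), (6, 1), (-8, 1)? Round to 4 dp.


Sides: (4, -7)->(7, -3): sqrt(25) = 5, (7, -3)->(4, -1): sqrt(13) = 3.605551, (4, -1)->(6, 1): sqrt(8) = 2.828427, (6, 1)->(-8, 1): sqrt(196) = 14, (-8, 1)->(4, -7): sqrt(208) = 14.422205
Sum = 39.856183
Perimeter = 39.8562

39.8562


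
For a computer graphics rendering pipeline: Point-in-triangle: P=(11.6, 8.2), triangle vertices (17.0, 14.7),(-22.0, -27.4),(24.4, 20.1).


Cross products: AB x AP = 26.16, BC x BP = 55.84, CA x CP = 18.94
All same sign? yes

Yes, inside


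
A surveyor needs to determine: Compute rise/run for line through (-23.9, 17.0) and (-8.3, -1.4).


slope = (y2-y1)/(x2-x1) = ((-1.4)-17)/((-8.3)-(-23.9)) = (-18.4)/15.6 = -1.1795

-1.1795


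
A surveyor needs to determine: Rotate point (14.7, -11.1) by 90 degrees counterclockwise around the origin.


90° CCW: (x,y) -> (-y, x)
(14.7,-11.1) -> (11.1, 14.7)

(11.1, 14.7)


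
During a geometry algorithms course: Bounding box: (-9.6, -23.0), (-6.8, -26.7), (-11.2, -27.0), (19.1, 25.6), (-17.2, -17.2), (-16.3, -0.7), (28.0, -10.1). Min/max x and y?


x range: [-17.2, 28]
y range: [-27, 25.6]
Bounding box: (-17.2,-27) to (28,25.6)

(-17.2,-27) to (28,25.6)


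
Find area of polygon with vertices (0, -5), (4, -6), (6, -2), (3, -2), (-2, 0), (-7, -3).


Shoelace sum: (0*(-6) - 4*(-5)) + (4*(-2) - 6*(-6)) + (6*(-2) - 3*(-2)) + (3*0 - (-2)*(-2)) + ((-2)*(-3) - (-7)*0) + ((-7)*(-5) - 0*(-3))
= 79
Area = |79|/2 = 39.5

39.5


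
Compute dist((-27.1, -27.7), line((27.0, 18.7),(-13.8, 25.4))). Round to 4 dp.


|cross product| = 2255.59
|line direction| = sqrt(1709.53) = 41.3465
Distance = 2255.59/sqrt(1709.53) = 54.5534

54.5534


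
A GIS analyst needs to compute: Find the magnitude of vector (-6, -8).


|u| = sqrt((-6)^2 + (-8)^2) = sqrt(100) = 10

10


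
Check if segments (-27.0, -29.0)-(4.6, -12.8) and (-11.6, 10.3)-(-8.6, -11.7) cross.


Cross products: d1=-456.7, d2=287.1, d3=992.4, d4=248.6
d1*d2 < 0 and d3*d4 < 0? no

No, they don't intersect


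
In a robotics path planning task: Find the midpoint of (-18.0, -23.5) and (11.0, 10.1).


M = (((-18)+11)/2, ((-23.5)+10.1)/2)
= (-3.5, -6.7)

(-3.5, -6.7)


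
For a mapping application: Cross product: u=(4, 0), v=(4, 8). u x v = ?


u x v = u_x*v_y - u_y*v_x = 4*8 - 0*4
= 32 - 0 = 32

32


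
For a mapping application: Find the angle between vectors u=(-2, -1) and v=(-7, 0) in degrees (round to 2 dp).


u.v = 14, |u| = sqrt(5) = 2.2361, |v| = sqrt(49) = 7
cos(theta) = u.v/(|u||v|) = 14/sqrt(245) = 0.894427
theta = acos(0.894427) = 26.57 degrees

26.57 degrees


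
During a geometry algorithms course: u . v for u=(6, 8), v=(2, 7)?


u . v = u_x*v_x + u_y*v_y = 6*2 + 8*7
= 12 + 56 = 68

68


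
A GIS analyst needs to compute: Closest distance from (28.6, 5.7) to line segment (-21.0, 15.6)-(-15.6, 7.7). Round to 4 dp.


Project P onto AB: t = 1 (clamped to [0,1])
Closest point on segment: (-15.6, 7.7)
Distance: 44.2452

44.2452


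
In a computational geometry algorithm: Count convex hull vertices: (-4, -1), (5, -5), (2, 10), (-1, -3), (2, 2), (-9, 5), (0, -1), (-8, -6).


Convex hull vertices (CCW): (-9, 5), (-8, -6), (5, -5), (2, 10)
Count = 4

4


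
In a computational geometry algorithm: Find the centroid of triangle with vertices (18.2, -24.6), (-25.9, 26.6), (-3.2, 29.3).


Centroid = ((x_A+x_B+x_C)/3, (y_A+y_B+y_C)/3)
= ((18.2+(-25.9)+(-3.2))/3, ((-24.6)+26.6+29.3)/3)
= (-3.6333, 10.4333)

(-3.6333, 10.4333)


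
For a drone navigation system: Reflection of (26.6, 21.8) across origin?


Reflection over origin: (x,y) -> (-x,-y)
(26.6, 21.8) -> (-26.6, -21.8)

(-26.6, -21.8)


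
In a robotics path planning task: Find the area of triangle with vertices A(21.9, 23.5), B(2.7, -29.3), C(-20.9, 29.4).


Area = |x_A(y_B-y_C) + x_B(y_C-y_A) + x_C(y_A-y_B)|/2
= |(-1285.53) + 15.93 + (-1103.52)|/2
= 2373.12/2 = 1186.56

1186.56


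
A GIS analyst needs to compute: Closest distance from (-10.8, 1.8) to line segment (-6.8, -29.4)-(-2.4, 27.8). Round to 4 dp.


Project P onto AB: t = 0.5369 (clamped to [0,1])
Closest point on segment: (-4.4376, 1.3106)
Distance: 6.3811

6.3811


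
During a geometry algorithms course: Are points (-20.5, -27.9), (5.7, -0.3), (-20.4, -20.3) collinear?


Cross product: (5.7-(-20.5))*((-20.3)-(-27.9)) - ((-0.3)-(-27.9))*((-20.4)-(-20.5))
= 196.36

No, not collinear


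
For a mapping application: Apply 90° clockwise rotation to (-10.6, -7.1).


90° CW: (x,y) -> (y, -x)
(-10.6,-7.1) -> (-7.1, 10.6)

(-7.1, 10.6)


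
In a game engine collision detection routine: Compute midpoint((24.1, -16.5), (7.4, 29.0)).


M = ((24.1+7.4)/2, ((-16.5)+29)/2)
= (15.75, 6.25)

(15.75, 6.25)


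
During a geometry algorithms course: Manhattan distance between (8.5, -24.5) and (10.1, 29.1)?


|8.5-10.1| + |(-24.5)-29.1| = 1.6 + 53.6 = 55.2

55.2


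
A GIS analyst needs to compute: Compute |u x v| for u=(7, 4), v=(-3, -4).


|u x v| = |7*(-4) - 4*(-3)|
= |(-28) - (-12)| = 16

16


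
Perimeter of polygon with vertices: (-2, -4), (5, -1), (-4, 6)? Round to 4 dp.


Sides: (-2, -4)->(5, -1): sqrt(58) = 7.615773, (5, -1)->(-4, 6): sqrt(130) = 11.401754, (-4, 6)->(-2, -4): sqrt(104) = 10.198039
Sum = 29.215566
Perimeter = 29.2156

29.2156


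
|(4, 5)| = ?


|u| = sqrt(4^2 + 5^2) = sqrt(41) = 6.4031

6.4031


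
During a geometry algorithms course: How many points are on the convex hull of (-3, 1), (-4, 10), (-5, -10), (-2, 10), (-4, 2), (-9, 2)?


Convex hull vertices (CCW): (-9, 2), (-5, -10), (-3, 1), (-2, 10), (-4, 10)
Count = 5

5


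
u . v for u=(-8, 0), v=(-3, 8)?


u . v = u_x*v_x + u_y*v_y = (-8)*(-3) + 0*8
= 24 + 0 = 24

24


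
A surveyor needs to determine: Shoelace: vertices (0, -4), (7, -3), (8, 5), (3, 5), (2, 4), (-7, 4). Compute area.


Shoelace sum: (0*(-3) - 7*(-4)) + (7*5 - 8*(-3)) + (8*5 - 3*5) + (3*4 - 2*5) + (2*4 - (-7)*4) + ((-7)*(-4) - 0*4)
= 178
Area = |178|/2 = 89

89


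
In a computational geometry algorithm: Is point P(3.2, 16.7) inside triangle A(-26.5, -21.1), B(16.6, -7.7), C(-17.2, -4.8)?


Cross products: AB x AP = 1231.2, BC x BP = -785.86, CA x CP = 132.57
All same sign? no

No, outside


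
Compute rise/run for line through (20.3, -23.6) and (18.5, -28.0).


slope = (y2-y1)/(x2-x1) = ((-28)-(-23.6))/(18.5-20.3) = (-4.4)/(-1.8) = 2.4444

2.4444


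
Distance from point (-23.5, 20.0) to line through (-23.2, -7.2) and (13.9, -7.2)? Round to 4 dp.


|cross product| = 1009.12
|line direction| = sqrt(1376.41) = 37.1
Distance = 1009.12/sqrt(1376.41) = 27.2

27.2


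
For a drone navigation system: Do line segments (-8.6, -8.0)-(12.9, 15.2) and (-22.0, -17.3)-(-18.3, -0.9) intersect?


Cross products: d1=-185.35, d2=-452.11, d3=110.93, d4=377.69
d1*d2 < 0 and d3*d4 < 0? no

No, they don't intersect


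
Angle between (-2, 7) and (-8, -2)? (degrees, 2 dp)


u.v = 2, |u| = sqrt(53) = 7.2801, |v| = sqrt(68) = 8.2462
cos(theta) = u.v/(|u||v|) = 2/sqrt(3604) = 0.033315
theta = acos(0.033315) = 88.09 degrees

88.09 degrees


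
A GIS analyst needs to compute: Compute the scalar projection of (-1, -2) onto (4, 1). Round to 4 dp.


u.v = -6, |v| = sqrt(17) = 4.1231
Scalar projection = u.v / |v| = -6 / sqrt(17) = -1.4552

-1.4552


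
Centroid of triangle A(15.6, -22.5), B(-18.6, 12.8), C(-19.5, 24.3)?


Centroid = ((x_A+x_B+x_C)/3, (y_A+y_B+y_C)/3)
= ((15.6+(-18.6)+(-19.5))/3, ((-22.5)+12.8+24.3)/3)
= (-7.5, 4.8667)

(-7.5, 4.8667)


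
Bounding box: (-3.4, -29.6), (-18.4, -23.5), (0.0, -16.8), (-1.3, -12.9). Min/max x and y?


x range: [-18.4, 0]
y range: [-29.6, -12.9]
Bounding box: (-18.4,-29.6) to (0,-12.9)

(-18.4,-29.6) to (0,-12.9)


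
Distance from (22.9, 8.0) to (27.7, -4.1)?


dx=4.8, dy=-12.1
d^2 = 4.8^2 + (-12.1)^2 = 169.45
d = sqrt(169.45) = 13.0173

13.0173


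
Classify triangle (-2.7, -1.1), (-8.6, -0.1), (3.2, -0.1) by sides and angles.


Side lengths squared: AB^2=35.81, BC^2=139.24, CA^2=35.81
Sorted: [35.81, 35.81, 139.24]
By sides: Isosceles, By angles: Obtuse

Isosceles, Obtuse


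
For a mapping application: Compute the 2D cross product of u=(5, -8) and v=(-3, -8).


u x v = u_x*v_y - u_y*v_x = 5*(-8) - (-8)*(-3)
= (-40) - 24 = -64

-64


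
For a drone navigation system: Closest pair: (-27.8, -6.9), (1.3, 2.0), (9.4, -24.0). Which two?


d(P0,P1) = 30.4306, d(P0,P2) = 40.942, d(P1,P2) = 27.2325
Closest: P1 and P2

Closest pair: (1.3, 2.0) and (9.4, -24.0), distance = 27.2325


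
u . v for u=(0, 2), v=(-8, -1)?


u . v = u_x*v_x + u_y*v_y = 0*(-8) + 2*(-1)
= 0 + (-2) = -2

-2


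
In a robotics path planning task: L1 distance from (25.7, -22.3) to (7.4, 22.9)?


|25.7-7.4| + |(-22.3)-22.9| = 18.3 + 45.2 = 63.5

63.5


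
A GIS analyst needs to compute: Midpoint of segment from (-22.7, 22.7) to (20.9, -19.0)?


M = (((-22.7)+20.9)/2, (22.7+(-19))/2)
= (-0.9, 1.85)

(-0.9, 1.85)


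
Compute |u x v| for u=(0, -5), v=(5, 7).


|u x v| = |0*7 - (-5)*5|
= |0 - (-25)| = 25

25


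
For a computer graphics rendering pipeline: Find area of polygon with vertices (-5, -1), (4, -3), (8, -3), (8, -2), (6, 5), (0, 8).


Shoelace sum: ((-5)*(-3) - 4*(-1)) + (4*(-3) - 8*(-3)) + (8*(-2) - 8*(-3)) + (8*5 - 6*(-2)) + (6*8 - 0*5) + (0*(-1) - (-5)*8)
= 179
Area = |179|/2 = 89.5

89.5
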